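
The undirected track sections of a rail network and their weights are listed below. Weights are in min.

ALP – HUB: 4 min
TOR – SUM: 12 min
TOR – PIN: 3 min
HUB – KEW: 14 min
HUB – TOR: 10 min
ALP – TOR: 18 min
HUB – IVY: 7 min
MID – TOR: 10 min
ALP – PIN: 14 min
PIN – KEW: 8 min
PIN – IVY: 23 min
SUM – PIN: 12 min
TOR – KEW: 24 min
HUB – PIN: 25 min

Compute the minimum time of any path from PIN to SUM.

12 min

Settle nodes by increasing distance from PIN:
PIN: 0
TOR: 3  (via PIN)
KEW: 8  (via PIN)
SUM: 12  (via PIN)
Shortest route: PIN–SUM = 12 min.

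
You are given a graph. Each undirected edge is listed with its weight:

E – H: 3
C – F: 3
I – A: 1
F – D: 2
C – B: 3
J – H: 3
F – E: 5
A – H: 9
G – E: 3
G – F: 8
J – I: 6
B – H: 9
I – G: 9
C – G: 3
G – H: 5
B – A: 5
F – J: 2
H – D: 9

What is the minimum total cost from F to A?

Settle nodes by increasing distance from F:
F: 0
D: 2  (via F)
J: 2  (via F)
C: 3  (via F)
E: 5  (via F)
H: 5  (via J)
B: 6  (via C)
G: 6  (via C)
I: 8  (via J)
A: 9  (via I)
Shortest route: F → J → I → A = 9.

9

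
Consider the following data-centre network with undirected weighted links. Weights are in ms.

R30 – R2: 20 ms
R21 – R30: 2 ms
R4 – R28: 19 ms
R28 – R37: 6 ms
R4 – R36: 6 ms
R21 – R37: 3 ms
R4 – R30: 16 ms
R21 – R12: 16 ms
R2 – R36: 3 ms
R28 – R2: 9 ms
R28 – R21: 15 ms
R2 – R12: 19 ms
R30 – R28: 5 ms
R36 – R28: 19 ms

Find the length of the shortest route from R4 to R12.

Running Dijkstra from R4:
R4: 0
R36: 6  (via R4)
R2: 9  (via R36)
R30: 16  (via R4)
R21: 18  (via R30)
R28: 18  (via R2)
R37: 21  (via R21)
R12: 28  (via R2)
Shortest route: R4–R36–R2–R12 = 28 ms.

28 ms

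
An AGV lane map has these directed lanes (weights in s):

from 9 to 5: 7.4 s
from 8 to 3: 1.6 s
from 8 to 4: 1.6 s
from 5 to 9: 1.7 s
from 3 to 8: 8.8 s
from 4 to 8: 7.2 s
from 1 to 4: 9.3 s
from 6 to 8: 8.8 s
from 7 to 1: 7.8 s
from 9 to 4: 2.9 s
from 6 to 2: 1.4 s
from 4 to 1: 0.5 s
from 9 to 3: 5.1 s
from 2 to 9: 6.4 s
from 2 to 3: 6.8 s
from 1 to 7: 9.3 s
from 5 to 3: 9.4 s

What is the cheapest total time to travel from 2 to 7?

19.1 s

Candidate routes:
2 - 9 - 4 - 1 - 7: 6.4+2.9+0.5+9.3 = 19.1
2 - 9 - 5 - 3 - 8 - 4 - 1 - 7: 6.4+7.4+9.4+8.8+1.6+0.5+9.3 = 43.4
2 - 3 - 8 - 4 - 1 - 7: 6.8+8.8+1.6+0.5+9.3 = 27
2 - 9 - 3 - 8 - 4 - 1 - 7: 6.4+5.1+8.8+1.6+0.5+9.3 = 31.7
Cheapest is 2 - 9 - 4 - 1 - 7 at 19.1 s.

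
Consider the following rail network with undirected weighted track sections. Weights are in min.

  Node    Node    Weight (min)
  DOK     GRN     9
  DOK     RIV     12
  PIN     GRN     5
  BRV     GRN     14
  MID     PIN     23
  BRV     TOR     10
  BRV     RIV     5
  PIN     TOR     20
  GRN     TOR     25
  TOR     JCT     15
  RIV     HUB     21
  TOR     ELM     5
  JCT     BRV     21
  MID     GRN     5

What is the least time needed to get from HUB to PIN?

45 min

Enumerating some paths:
HUB–RIV–BRV–TOR–GRN–PIN: 21+5+10+25+5 = 66
HUB–RIV–BRV–GRN–PIN: 21+5+14+5 = 45
HUB–RIV–DOK–GRN–PIN: 21+12+9+5 = 47
HUB–RIV–BRV–TOR–PIN: 21+5+10+20 = 56
Cheapest is HUB–RIV–BRV–GRN–PIN at 45 min.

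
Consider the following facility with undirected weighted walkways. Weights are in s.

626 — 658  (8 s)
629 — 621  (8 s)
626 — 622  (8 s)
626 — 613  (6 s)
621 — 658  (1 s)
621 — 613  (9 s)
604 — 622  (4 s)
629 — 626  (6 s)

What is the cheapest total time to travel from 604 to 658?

20 s

Enumerating some paths:
604 - 622 - 626 - 613 - 621 - 658: 4+8+6+9+1 = 28
604 - 622 - 626 - 629 - 621 - 658: 4+8+6+8+1 = 27
604 - 622 - 626 - 658: 4+8+8 = 20
Cheapest is 604 - 622 - 626 - 658 at 20 s.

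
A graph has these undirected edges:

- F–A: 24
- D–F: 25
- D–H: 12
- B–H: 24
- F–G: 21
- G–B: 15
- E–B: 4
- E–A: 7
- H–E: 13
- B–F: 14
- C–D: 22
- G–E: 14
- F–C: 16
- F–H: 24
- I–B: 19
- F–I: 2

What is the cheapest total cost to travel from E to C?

34

Running Dijkstra from E:
E: 0
B: 4  (via E)
A: 7  (via E)
H: 13  (via E)
G: 14  (via E)
F: 18  (via B)
I: 20  (via F)
D: 25  (via H)
C: 34  (via F)
Shortest route: E–B–F–C = 34.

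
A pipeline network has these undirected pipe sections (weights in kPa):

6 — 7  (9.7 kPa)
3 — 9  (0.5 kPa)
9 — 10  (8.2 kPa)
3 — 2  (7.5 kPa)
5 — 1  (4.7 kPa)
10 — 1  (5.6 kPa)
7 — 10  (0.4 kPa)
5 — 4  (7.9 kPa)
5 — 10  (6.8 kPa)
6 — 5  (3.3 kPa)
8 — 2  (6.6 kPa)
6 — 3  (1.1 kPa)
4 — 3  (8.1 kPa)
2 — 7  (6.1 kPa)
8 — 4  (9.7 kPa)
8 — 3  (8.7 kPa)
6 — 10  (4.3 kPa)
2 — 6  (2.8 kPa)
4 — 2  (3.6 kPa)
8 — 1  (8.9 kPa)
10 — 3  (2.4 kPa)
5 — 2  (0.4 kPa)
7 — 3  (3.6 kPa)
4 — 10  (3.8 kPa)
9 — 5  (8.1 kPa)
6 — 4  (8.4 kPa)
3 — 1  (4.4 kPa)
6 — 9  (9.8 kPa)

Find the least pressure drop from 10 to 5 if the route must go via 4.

Best 10 to 4: 10–4 costing 3.8
Shortest 4→5: 4–2–5 = 4
Total via 4: 3.8 + 4 = 7.8 kPa.

7.8 kPa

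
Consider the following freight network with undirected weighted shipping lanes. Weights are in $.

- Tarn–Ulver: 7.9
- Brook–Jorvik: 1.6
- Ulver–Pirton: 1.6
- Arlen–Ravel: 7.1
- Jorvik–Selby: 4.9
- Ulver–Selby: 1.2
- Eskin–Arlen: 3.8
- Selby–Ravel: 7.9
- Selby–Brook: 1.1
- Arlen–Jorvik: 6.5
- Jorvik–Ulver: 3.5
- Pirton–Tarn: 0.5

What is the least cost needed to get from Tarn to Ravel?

$11.2

Settle nodes by increasing distance from Tarn:
Tarn: 0
Pirton: 0.5  (via Tarn)
Ulver: 2.1  (via Pirton)
Selby: 3.3  (via Ulver)
Brook: 4.4  (via Selby)
Jorvik: 5.6  (via Ulver)
Ravel: 11.2  (via Selby)
Shortest route: Tarn → Pirton → Ulver → Selby → Ravel = $11.2.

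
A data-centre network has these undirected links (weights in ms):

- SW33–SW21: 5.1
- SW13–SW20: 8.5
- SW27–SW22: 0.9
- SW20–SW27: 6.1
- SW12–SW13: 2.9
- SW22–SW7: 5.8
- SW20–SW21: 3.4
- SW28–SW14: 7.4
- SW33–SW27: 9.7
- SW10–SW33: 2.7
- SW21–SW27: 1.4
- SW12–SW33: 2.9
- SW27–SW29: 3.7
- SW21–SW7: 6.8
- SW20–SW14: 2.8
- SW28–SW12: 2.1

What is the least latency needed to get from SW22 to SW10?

Enumerating some paths:
SW22–SW27–SW33–SW10: 0.9+9.7+2.7 = 13.3
SW22–SW27–SW20–SW21–SW33–SW10: 0.9+6.1+3.4+5.1+2.7 = 18.2
SW22–SW7–SW21–SW33–SW10: 5.8+6.8+5.1+2.7 = 20.4
SW22–SW27–SW21–SW33–SW10: 0.9+1.4+5.1+2.7 = 10.1
Cheapest is SW22–SW27–SW21–SW33–SW10 at 10.1 ms.

10.1 ms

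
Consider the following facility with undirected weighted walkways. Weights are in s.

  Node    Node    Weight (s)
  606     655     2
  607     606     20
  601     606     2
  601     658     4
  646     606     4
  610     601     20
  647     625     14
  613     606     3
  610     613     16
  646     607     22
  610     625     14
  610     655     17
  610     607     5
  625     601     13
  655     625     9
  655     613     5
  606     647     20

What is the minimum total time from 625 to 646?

Shortest distances from 625:
625: 0
655: 9  (via 625)
606: 11  (via 655)
601: 13  (via 625)
647: 14  (via 625)
610: 14  (via 625)
613: 14  (via 655)
646: 15  (via 606)
Shortest route: 625–655–606–646 = 15 s.

15 s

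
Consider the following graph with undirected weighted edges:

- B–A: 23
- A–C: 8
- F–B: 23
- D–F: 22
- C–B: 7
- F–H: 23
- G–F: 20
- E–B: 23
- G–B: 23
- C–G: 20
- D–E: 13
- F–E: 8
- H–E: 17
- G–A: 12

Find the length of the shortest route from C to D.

43

Shortest distances from C:
C: 0
B: 7  (via C)
A: 8  (via C)
G: 20  (via C)
E: 30  (via B)
F: 30  (via B)
D: 43  (via E)
Shortest route: C–B–E–D = 43.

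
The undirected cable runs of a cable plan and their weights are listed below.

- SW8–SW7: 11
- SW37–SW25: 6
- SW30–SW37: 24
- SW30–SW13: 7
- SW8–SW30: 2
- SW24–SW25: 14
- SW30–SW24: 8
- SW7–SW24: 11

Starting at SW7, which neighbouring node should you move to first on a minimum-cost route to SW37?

SW24

Compare a few routes:
SW7 → SW24 → SW25 → SW37: 11+14+6 = 31
SW7 → SW8 → SW30 → SW24 → SW25 → SW37: 11+2+8+14+6 = 41
SW7 → SW24 → SW30 → SW37: 11+8+24 = 43
SW7 → SW8 → SW30 → SW37: 11+2+24 = 37
Cheapest is SW7 → SW24 → SW25 → SW37 at 31.
So from SW7 the first move is to SW24.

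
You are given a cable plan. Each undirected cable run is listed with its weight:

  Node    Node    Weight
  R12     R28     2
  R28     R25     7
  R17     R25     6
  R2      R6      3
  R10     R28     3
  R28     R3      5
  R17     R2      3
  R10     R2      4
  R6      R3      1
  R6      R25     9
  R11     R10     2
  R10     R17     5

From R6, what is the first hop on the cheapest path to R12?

R3

Candidate routes:
R6 - R2 - R10 - R28 - R12: 3+4+3+2 = 12
R6 - R3 - R28 - R12: 1+5+2 = 8
R6 - R2 - R17 - R10 - R28 - R12: 3+3+5+3+2 = 16
The minimum is 8 via R6 - R3 - R28 - R12.
So from R6 the first move is to R3.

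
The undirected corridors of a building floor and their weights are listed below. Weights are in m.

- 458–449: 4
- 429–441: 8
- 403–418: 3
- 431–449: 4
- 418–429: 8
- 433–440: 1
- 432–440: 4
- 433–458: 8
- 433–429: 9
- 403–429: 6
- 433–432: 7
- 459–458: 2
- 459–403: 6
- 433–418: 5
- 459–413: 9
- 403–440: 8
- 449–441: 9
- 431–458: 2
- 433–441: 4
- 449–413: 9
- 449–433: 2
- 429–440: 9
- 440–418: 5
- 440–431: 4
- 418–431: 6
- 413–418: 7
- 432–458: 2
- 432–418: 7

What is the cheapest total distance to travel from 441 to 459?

Candidate routes:
441 - 433 - 440 - 431 - 458 - 459: 4+1+4+2+2 = 13
441 - 433 - 449 - 458 - 459: 4+2+4+2 = 12
The minimum is 12 m via 441 - 433 - 449 - 458 - 459.

12 m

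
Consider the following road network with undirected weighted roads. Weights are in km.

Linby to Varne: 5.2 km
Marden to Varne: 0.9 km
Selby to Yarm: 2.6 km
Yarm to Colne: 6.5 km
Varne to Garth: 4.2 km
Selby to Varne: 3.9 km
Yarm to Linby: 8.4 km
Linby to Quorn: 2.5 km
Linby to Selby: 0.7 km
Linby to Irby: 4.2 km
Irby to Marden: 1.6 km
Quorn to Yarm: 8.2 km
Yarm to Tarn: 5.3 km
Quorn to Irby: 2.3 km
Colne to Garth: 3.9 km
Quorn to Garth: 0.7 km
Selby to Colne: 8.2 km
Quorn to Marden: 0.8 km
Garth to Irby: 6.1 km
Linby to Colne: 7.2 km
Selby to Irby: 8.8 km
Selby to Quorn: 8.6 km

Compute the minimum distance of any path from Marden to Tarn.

Candidate routes:
Marden–Varne–Selby–Yarm–Tarn: 0.9+3.9+2.6+5.3 = 12.7
Marden–Quorn–Linby–Selby–Yarm–Tarn: 0.8+2.5+0.7+2.6+5.3 = 11.9
The minimum is 11.9 km via Marden–Quorn–Linby–Selby–Yarm–Tarn.

11.9 km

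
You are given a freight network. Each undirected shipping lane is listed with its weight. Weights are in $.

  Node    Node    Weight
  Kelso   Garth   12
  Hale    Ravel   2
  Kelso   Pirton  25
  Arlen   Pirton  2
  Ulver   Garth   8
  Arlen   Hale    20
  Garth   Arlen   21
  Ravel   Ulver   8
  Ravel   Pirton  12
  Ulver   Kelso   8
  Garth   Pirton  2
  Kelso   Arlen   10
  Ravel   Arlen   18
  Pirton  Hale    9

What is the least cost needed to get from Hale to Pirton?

Settle nodes by increasing distance from Hale:
Hale: 0
Ravel: 2  (via Hale)
Pirton: 9  (via Hale)
Shortest route: Hale → Pirton = $9.

$9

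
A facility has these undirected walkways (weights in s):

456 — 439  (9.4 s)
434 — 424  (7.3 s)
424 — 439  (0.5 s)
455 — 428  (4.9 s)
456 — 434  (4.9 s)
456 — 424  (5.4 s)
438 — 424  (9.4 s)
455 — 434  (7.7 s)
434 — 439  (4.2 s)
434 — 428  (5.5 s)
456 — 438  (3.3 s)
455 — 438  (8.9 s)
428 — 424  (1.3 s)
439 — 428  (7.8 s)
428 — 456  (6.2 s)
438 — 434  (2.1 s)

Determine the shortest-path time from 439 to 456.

5.9 s

Shortest distances from 439:
439: 0
424: 0.5  (via 439)
428: 1.8  (via 424)
434: 4.2  (via 439)
456: 5.9  (via 424)
Shortest route: 439–424–456 = 5.9 s.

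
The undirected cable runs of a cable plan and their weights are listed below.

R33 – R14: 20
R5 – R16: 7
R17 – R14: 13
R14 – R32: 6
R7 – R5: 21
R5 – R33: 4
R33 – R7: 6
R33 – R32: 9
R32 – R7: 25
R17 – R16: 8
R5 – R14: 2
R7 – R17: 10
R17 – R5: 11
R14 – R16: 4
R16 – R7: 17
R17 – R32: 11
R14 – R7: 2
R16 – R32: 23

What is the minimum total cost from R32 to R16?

10

Shortest distances from R32:
R32: 0
R14: 6  (via R32)
R5: 8  (via R14)
R7: 8  (via R14)
R33: 9  (via R32)
R16: 10  (via R14)
Shortest route: R32 → R14 → R16 = 10.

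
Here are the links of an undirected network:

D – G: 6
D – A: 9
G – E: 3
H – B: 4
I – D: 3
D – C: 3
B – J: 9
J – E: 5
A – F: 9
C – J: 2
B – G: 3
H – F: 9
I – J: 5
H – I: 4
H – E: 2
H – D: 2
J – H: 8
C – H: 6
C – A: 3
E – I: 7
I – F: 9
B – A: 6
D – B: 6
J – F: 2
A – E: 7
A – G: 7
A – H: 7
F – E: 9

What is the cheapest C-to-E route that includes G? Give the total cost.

Shortest C→G: C–D–G = 9
Best G to E: G–E costing 3
Total via G: 9 + 3 = 12.

12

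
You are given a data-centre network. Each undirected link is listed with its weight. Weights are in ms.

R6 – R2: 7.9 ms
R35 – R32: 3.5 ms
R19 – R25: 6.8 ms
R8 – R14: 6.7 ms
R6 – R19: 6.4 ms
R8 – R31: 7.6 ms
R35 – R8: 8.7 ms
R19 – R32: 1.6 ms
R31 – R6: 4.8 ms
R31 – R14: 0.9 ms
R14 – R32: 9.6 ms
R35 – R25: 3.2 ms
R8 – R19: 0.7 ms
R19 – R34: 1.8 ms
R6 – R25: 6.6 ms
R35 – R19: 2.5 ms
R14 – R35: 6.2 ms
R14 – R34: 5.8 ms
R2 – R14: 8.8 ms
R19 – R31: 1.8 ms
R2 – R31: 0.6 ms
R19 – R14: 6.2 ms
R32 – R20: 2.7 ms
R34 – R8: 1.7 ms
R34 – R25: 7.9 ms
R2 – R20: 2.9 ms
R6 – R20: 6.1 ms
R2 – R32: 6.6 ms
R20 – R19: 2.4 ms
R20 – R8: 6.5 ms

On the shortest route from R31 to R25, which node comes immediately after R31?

R19

Candidate routes:
R31–R19–R35–R25: 1.8+2.5+3.2 = 7.5
R31–R19–R25: 1.8+6.8 = 8.6
R31–R19–R32–R35–R25: 1.8+1.6+3.5+3.2 = 10.1
Cheapest is R31–R19–R35–R25 at 7.5 ms.
So from R31 the first move is to R19.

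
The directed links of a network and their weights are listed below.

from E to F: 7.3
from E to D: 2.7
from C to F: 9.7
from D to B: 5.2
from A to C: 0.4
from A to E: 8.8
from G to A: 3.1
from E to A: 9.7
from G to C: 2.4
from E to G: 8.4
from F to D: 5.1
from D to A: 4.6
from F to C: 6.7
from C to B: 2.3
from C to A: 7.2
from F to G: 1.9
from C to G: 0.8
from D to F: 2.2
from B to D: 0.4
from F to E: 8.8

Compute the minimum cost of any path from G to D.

Settle nodes by increasing distance from G:
G: 0
C: 2.4  (via G)
A: 3.1  (via G)
B: 4.7  (via C)
D: 5.1  (via B)
Shortest route: G → C → B → D = 5.1.

5.1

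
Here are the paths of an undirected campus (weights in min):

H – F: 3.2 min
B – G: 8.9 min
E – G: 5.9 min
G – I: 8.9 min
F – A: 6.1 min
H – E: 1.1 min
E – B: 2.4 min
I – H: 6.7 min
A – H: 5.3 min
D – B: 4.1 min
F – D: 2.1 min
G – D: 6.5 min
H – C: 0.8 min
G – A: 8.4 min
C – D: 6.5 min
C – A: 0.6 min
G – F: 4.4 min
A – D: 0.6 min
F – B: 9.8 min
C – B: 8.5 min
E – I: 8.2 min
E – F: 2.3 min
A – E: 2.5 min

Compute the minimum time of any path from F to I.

9.9 min

Compare a few routes:
F–H–I: 3.2+6.7 = 9.9
F–E–H–I: 2.3+1.1+6.7 = 10.1
Cheapest is F–H–I at 9.9 min.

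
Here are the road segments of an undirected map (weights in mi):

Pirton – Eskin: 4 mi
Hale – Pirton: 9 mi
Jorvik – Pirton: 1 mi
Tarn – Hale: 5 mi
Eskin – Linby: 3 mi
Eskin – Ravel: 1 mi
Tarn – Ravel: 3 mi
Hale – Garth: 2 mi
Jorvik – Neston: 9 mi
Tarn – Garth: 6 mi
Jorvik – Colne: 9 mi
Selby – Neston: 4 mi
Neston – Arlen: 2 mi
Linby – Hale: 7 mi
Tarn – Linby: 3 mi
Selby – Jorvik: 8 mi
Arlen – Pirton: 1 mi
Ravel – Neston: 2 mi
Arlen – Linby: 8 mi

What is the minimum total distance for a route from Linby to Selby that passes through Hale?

Shortest Linby→Hale: Linby–Hale = 7
Best Hale to Selby: Hale–Tarn–Ravel–Neston–Selby costing 14
Total via Hale: 7 + 14 = 21 mi.

21 mi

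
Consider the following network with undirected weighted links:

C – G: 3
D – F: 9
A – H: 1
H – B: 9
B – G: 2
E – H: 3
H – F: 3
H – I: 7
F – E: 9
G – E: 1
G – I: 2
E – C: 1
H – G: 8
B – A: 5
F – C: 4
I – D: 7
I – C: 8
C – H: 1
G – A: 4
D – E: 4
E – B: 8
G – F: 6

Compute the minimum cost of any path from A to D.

7

Shortest distances from A:
A: 0
H: 1  (via A)
C: 2  (via H)
E: 3  (via C)
F: 4  (via H)
G: 4  (via A)
B: 5  (via A)
I: 6  (via G)
D: 7  (via E)
Shortest route: A–H–C–E–D = 7.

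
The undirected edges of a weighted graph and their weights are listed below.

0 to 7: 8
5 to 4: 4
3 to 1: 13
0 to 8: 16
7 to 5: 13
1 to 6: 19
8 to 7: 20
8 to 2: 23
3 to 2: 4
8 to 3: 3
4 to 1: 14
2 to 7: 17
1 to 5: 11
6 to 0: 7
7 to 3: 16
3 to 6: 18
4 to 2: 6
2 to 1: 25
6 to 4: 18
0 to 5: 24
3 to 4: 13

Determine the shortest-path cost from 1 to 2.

17

Compare a few routes:
1 - 4 - 2: 14+6 = 20
1 - 3 - 2: 13+4 = 17
The minimum is 17 via 1 - 3 - 2.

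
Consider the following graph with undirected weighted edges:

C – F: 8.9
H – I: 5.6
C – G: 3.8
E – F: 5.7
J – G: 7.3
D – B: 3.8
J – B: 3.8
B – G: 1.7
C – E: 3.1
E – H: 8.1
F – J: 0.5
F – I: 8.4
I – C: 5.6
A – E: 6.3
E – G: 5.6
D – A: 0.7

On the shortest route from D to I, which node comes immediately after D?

B

Enumerating some paths:
D → B → J → F → I: 3.8+3.8+0.5+8.4 = 16.5
D → B → G → C → I: 3.8+1.7+3.8+5.6 = 14.9
D → A → E → C → I: 0.7+6.3+3.1+5.6 = 15.7
The minimum is 14.9 via D → B → G → C → I.
So from D the first move is to B.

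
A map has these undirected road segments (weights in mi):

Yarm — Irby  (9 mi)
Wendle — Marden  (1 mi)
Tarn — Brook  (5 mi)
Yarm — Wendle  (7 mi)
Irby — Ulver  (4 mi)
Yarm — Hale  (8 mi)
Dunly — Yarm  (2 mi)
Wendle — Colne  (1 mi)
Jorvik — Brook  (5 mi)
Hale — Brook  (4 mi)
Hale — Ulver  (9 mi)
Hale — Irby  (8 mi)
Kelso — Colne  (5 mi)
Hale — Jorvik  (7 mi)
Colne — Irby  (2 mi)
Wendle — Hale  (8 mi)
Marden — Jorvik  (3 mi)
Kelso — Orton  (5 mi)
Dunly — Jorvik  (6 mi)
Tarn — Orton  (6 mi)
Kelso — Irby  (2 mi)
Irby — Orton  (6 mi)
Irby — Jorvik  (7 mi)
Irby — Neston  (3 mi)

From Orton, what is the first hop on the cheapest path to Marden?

Enumerating some paths:
Orton–Kelso–Colne–Wendle–Marden: 5+5+1+1 = 12
Orton–Irby–Colne–Wendle–Marden: 6+2+1+1 = 10
Orton–Kelso–Irby–Colne–Wendle–Marden: 5+2+2+1+1 = 11
The minimum is 10 mi via Orton–Irby–Colne–Wendle–Marden.
So from Orton the first move is to Irby.

Irby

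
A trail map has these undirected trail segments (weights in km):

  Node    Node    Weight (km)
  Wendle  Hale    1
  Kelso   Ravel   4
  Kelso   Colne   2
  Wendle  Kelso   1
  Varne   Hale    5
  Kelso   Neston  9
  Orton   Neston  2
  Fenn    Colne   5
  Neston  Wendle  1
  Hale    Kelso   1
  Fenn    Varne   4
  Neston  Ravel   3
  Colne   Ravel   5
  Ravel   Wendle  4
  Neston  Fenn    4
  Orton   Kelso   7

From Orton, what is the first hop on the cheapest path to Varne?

Neston

Enumerating some paths:
Orton–Neston–Wendle–Kelso–Hale–Varne: 2+1+1+1+5 = 10
Orton–Kelso–Hale–Varne: 7+1+5 = 13
Orton–Neston–Fenn–Varne: 2+4+4 = 10
Orton–Neston–Wendle–Hale–Varne: 2+1+1+5 = 9
Cheapest is Orton–Neston–Wendle–Hale–Varne at 9 km.
So from Orton the first move is to Neston.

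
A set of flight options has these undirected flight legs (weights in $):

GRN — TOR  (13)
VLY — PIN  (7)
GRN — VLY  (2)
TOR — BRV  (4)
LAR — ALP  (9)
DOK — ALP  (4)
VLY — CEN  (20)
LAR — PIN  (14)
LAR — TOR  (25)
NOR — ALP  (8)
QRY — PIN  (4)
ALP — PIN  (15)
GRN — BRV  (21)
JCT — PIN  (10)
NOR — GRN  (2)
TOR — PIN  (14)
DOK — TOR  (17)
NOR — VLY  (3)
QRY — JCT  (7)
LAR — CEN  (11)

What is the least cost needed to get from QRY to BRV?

Candidate routes:
QRY–PIN–VLY–GRN–TOR–BRV: 4+7+2+13+4 = 30
QRY–PIN–TOR–BRV: 4+14+4 = 22
The minimum is $22 via QRY–PIN–TOR–BRV.

$22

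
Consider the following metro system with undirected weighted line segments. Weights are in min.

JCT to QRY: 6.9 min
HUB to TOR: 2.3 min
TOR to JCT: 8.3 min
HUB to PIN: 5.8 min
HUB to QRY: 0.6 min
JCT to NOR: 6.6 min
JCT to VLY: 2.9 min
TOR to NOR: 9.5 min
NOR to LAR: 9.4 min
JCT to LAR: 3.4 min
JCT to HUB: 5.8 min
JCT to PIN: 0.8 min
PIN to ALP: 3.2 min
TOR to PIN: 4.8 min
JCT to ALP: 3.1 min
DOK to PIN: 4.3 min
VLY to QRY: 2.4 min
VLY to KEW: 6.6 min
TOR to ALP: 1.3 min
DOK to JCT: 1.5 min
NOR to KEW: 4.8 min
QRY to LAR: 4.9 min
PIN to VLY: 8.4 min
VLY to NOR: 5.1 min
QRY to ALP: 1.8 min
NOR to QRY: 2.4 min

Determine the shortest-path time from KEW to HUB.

Shortest distances from KEW:
KEW: 0
NOR: 4.8  (via KEW)
VLY: 6.6  (via KEW)
QRY: 7.2  (via NOR)
HUB: 7.8  (via QRY)
Shortest route: KEW → NOR → QRY → HUB = 7.8 min.

7.8 min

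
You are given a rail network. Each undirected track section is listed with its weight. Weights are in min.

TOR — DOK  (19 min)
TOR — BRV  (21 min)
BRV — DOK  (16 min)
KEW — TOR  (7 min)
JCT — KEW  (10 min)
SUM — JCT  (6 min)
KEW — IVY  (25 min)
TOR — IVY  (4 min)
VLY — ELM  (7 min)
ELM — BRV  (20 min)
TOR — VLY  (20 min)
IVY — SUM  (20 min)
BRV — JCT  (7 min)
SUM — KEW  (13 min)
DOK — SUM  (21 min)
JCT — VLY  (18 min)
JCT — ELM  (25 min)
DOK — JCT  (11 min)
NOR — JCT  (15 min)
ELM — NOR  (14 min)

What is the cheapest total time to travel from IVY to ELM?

Shortest distances from IVY:
IVY: 0
TOR: 4  (via IVY)
KEW: 11  (via TOR)
SUM: 20  (via IVY)
JCT: 21  (via KEW)
DOK: 23  (via TOR)
VLY: 24  (via TOR)
BRV: 25  (via TOR)
ELM: 31  (via VLY)
Shortest route: IVY → TOR → VLY → ELM = 31 min.

31 min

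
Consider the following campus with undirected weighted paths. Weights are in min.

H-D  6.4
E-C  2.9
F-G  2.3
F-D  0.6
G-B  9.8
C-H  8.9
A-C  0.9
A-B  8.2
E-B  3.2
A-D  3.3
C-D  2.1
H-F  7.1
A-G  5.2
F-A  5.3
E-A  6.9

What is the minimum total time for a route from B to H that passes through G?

19.1 min

Best B to G: B → G costing 9.8
Shortest G→H: G → F → D → H = 9.3
Total via G: 9.8 + 9.3 = 19.1 min.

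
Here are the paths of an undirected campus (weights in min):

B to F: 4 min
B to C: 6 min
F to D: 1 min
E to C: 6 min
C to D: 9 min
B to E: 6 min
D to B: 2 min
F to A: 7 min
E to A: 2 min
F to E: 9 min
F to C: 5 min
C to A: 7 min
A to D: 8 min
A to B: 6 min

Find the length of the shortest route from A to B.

6 min

Compare a few routes:
A–E–B: 2+6 = 8
A–B: 6 = 6
A–D–B: 8+2 = 10
A–F–D–B: 7+1+2 = 10
The minimum is 6 min via A–B.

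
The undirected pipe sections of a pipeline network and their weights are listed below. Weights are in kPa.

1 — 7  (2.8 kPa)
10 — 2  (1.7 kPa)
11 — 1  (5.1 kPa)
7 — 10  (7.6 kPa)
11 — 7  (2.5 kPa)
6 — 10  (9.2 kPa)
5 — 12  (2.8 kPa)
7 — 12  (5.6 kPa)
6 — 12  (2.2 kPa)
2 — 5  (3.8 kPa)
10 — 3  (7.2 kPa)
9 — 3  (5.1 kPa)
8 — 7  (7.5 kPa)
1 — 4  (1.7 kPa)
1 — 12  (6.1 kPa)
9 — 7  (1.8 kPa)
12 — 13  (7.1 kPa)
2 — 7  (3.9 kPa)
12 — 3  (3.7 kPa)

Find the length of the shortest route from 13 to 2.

Running Dijkstra from 13:
13: 0
12: 7.1  (via 13)
6: 9.3  (via 12)
5: 9.9  (via 12)
3: 10.8  (via 12)
7: 12.7  (via 12)
1: 13.2  (via 12)
2: 13.7  (via 5)
Shortest route: 13–12–5–2 = 13.7 kPa.

13.7 kPa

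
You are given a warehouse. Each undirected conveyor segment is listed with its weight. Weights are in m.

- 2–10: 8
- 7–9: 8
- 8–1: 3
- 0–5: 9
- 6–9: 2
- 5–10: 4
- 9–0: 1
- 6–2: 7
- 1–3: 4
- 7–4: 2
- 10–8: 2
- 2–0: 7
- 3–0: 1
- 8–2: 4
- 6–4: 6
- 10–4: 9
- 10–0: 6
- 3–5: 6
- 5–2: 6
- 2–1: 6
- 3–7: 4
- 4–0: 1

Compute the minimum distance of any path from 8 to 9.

9 m

Shortest distances from 8:
8: 0
10: 2  (via 8)
1: 3  (via 8)
2: 4  (via 8)
5: 6  (via 10)
3: 7  (via 1)
0: 8  (via 10)
4: 9  (via 0)
9: 9  (via 0)
Shortest route: 8–10–0–9 = 9 m.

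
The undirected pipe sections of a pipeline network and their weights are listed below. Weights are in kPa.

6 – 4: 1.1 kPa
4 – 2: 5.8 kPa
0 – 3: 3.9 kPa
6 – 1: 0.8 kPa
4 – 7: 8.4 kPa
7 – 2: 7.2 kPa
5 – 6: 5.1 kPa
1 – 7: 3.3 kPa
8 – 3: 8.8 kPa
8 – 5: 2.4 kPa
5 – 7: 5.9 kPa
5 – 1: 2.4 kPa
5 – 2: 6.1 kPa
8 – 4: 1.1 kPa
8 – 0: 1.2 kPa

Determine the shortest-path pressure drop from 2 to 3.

Settle nodes by increasing distance from 2:
2: 0
4: 5.8  (via 2)
5: 6.1  (via 2)
6: 6.9  (via 4)
8: 6.9  (via 4)
7: 7.2  (via 2)
1: 7.7  (via 6)
0: 8.1  (via 8)
3: 12  (via 0)
Shortest route: 2–4–8–0–3 = 12 kPa.

12 kPa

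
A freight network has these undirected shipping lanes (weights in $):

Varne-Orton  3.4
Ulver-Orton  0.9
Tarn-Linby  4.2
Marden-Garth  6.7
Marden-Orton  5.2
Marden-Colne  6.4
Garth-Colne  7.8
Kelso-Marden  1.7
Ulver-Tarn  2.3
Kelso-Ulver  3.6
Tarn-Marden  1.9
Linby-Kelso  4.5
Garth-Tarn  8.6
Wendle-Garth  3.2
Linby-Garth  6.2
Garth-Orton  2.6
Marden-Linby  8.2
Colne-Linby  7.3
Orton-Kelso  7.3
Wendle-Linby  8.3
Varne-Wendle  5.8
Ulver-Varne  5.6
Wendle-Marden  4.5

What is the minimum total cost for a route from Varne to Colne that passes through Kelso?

$16

Shortest Varne→Kelso: Varne → Orton → Ulver → Kelso = 7.9
Shortest Kelso→Colne: Kelso → Marden → Colne = 8.1
Total via Kelso: 7.9 + 8.1 = $16.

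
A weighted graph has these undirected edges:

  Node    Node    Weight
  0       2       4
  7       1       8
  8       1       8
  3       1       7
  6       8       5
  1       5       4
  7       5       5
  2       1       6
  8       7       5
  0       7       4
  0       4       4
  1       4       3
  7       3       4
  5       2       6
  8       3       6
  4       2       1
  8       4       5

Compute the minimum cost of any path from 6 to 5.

Shortest distances from 6:
6: 0
8: 5  (via 6)
4: 10  (via 8)
7: 10  (via 8)
2: 11  (via 4)
3: 11  (via 8)
1: 13  (via 8)
0: 14  (via 4)
5: 15  (via 7)
Shortest route: 6 → 8 → 7 → 5 = 15.

15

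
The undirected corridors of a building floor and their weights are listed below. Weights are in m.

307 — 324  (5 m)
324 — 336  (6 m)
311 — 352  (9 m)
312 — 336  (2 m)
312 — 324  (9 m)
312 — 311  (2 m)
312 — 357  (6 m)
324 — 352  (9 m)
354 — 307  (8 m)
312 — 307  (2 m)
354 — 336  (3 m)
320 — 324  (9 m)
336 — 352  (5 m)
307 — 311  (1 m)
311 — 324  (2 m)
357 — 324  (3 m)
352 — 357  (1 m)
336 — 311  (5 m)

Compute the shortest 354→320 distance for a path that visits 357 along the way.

21 m

Best 354 to 357: 354–336–352–357 costing 9
Best 357 to 320: 357–324–320 costing 12
Total via 357: 9 + 12 = 21 m.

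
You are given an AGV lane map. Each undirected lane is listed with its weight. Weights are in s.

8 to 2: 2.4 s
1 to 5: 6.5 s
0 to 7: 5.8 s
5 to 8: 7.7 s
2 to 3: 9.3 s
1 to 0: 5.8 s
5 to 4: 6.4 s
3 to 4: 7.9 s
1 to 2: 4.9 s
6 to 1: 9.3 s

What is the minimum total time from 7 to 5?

18.1 s

Compare a few routes:
7 - 0 - 1 - 5: 5.8+5.8+6.5 = 18.1
7 - 0 - 1 - 2 - 3 - 4 - 5: 5.8+5.8+4.9+9.3+7.9+6.4 = 40.1
7 - 0 - 1 - 2 - 8 - 5: 5.8+5.8+4.9+2.4+7.7 = 26.6
The minimum is 18.1 s via 7 - 0 - 1 - 5.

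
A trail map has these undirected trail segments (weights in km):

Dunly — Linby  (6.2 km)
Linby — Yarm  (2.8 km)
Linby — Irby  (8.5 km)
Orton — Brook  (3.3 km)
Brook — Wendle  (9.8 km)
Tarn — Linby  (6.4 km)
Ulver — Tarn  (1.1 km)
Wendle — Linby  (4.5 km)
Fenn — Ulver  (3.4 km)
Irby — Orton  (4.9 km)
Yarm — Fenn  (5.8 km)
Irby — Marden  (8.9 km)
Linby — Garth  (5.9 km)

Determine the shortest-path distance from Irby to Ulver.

16 km

Compare a few routes:
Irby → Linby → Yarm → Fenn → Ulver: 8.5+2.8+5.8+3.4 = 20.5
Irby → Orton → Brook → Wendle → Linby → Tarn → Ulver: 4.9+3.3+9.8+4.5+6.4+1.1 = 30
Irby → Orton → Brook → Wendle → Linby → Yarm → Fenn → Ulver: 4.9+3.3+9.8+4.5+2.8+5.8+3.4 = 34.5
Irby → Linby → Tarn → Ulver: 8.5+6.4+1.1 = 16
The minimum is 16 km via Irby → Linby → Tarn → Ulver.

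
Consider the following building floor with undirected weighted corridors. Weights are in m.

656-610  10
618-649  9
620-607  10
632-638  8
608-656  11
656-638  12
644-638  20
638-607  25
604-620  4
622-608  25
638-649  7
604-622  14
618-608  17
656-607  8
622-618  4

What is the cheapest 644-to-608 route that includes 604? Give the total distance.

Shortest 644→604: 644 → 638 → 649 → 618 → 622 → 604 = 54
Best 604 to 608: 604 → 620 → 607 → 656 → 608 costing 33
Total via 604: 54 + 33 = 87 m.

87 m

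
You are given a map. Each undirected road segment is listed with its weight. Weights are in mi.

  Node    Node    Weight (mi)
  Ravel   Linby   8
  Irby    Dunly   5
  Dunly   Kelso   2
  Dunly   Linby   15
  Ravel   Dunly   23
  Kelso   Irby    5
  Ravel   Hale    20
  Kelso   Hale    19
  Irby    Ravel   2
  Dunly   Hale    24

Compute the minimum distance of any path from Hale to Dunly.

Shortest distances from Hale:
Hale: 0
Kelso: 19  (via Hale)
Ravel: 20  (via Hale)
Dunly: 21  (via Kelso)
Shortest route: Hale → Kelso → Dunly = 21 mi.

21 mi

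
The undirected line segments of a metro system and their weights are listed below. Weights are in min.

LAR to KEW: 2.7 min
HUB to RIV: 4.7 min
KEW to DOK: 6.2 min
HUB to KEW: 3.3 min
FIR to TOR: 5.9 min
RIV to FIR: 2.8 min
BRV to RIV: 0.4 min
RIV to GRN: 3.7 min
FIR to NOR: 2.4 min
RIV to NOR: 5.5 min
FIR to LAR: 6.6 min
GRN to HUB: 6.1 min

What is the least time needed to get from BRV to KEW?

Enumerating some paths:
BRV → RIV → HUB → KEW: 0.4+4.7+3.3 = 8.4
BRV → RIV → FIR → LAR → KEW: 0.4+2.8+6.6+2.7 = 12.5
The minimum is 8.4 min via BRV → RIV → HUB → KEW.

8.4 min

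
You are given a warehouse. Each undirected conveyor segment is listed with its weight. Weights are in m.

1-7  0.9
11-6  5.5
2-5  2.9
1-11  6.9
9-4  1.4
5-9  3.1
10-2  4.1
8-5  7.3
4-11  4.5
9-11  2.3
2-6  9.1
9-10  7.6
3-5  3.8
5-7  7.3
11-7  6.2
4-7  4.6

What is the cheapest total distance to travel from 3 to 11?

9.2 m

Settle nodes by increasing distance from 3:
3: 0
5: 3.8  (via 3)
2: 6.7  (via 5)
9: 6.9  (via 5)
4: 8.3  (via 9)
11: 9.2  (via 9)
Shortest route: 3 → 5 → 9 → 11 = 9.2 m.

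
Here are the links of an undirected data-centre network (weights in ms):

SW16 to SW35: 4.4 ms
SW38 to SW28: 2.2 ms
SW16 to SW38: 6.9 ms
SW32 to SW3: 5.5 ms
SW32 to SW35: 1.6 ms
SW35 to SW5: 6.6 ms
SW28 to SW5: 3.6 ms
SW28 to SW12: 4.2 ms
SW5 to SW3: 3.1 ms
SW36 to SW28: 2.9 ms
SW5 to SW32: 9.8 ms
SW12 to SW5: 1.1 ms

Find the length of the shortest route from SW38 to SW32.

12.9 ms

Settle nodes by increasing distance from SW38:
SW38: 0
SW28: 2.2  (via SW38)
SW36: 5.1  (via SW28)
SW5: 5.8  (via SW28)
SW12: 6.4  (via SW28)
SW16: 6.9  (via SW38)
SW3: 8.9  (via SW5)
SW35: 11.3  (via SW16)
SW32: 12.9  (via SW35)
Shortest route: SW38–SW16–SW35–SW32 = 12.9 ms.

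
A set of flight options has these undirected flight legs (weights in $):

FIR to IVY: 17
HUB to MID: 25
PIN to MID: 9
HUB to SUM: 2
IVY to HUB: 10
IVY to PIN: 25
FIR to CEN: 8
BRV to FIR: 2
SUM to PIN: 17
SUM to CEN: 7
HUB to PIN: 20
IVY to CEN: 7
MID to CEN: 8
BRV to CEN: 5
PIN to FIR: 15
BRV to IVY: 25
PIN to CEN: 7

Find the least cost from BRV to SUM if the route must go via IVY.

$24

Best BRV to IVY: BRV → CEN → IVY costing 12
Shortest IVY→SUM: IVY → HUB → SUM = 12
Total via IVY: 12 + 12 = $24.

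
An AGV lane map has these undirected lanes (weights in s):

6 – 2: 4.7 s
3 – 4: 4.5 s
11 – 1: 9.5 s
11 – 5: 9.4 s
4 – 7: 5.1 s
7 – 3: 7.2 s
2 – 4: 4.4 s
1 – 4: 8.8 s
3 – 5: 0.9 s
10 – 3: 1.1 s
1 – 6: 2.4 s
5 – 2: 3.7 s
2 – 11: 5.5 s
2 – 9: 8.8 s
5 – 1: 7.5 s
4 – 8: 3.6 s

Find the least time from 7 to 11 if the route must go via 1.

Shortest 7→1: 7–4–1 = 13.9
Shortest 1→11: 1–11 = 9.5
Total via 1: 13.9 + 9.5 = 23.4 s.

23.4 s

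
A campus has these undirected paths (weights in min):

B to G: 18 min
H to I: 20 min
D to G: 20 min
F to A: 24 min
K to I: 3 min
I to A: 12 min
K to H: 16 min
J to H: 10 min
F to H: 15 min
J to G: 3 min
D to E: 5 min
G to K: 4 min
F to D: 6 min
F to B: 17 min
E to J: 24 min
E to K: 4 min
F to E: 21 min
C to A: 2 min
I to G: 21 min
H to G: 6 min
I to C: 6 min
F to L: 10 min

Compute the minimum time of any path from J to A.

18 min

Settle nodes by increasing distance from J:
J: 0
G: 3  (via J)
K: 7  (via G)
H: 9  (via G)
I: 10  (via K)
E: 11  (via K)
C: 16  (via I)
D: 16  (via E)
A: 18  (via C)
Shortest route: J–G–K–I–C–A = 18 min.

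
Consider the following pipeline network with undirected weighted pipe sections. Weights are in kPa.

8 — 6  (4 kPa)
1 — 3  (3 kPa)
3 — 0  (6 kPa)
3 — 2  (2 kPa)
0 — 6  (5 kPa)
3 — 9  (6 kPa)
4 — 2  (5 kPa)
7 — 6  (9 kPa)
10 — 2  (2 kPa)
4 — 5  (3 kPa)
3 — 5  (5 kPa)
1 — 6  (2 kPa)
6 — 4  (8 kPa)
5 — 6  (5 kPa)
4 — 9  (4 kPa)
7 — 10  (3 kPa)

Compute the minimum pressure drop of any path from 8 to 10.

13 kPa

Enumerating some paths:
8 - 6 - 1 - 3 - 2 - 10: 4+2+3+2+2 = 13
8 - 6 - 5 - 3 - 2 - 10: 4+5+5+2+2 = 18
8 - 6 - 7 - 10: 4+9+3 = 16
The minimum is 13 kPa via 8 - 6 - 1 - 3 - 2 - 10.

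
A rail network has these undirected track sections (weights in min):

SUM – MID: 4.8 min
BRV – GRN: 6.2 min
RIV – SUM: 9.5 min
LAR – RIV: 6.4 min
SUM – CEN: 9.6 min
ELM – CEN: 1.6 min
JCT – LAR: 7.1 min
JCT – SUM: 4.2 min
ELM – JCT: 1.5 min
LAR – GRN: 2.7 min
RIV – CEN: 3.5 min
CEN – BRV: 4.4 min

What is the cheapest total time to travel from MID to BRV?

Settle nodes by increasing distance from MID:
MID: 0
SUM: 4.8  (via MID)
JCT: 9  (via SUM)
ELM: 10.5  (via JCT)
CEN: 12.1  (via ELM)
RIV: 14.3  (via SUM)
LAR: 16.1  (via JCT)
BRV: 16.5  (via CEN)
Shortest route: MID–SUM–JCT–ELM–CEN–BRV = 16.5 min.

16.5 min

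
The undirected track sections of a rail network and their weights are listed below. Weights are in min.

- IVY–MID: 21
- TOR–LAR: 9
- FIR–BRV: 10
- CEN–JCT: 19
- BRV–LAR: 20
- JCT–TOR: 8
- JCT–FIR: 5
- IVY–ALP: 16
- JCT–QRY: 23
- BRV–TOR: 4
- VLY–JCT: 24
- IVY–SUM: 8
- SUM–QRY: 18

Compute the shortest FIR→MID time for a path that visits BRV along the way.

Best FIR to BRV: FIR–BRV costing 10
Best BRV to MID: BRV–TOR–JCT–QRY–SUM–IVY–MID costing 82
Total via BRV: 10 + 82 = 92 min.

92 min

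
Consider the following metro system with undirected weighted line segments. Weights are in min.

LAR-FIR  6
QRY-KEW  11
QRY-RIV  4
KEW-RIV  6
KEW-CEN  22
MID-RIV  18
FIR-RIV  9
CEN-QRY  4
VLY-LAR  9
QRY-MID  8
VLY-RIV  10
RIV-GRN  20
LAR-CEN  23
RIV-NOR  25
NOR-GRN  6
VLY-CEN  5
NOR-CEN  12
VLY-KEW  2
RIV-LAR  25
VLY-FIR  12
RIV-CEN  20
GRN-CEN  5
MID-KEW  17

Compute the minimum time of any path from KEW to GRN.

12 min

Candidate routes:
KEW → RIV → QRY → CEN → GRN: 6+4+4+5 = 19
KEW → VLY → CEN → GRN: 2+5+5 = 12
KEW → QRY → CEN → GRN: 11+4+5 = 20
The minimum is 12 min via KEW → VLY → CEN → GRN.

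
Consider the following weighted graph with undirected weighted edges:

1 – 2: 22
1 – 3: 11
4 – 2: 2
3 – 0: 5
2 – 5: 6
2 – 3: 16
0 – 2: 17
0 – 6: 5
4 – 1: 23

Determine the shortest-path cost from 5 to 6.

28

Candidate routes:
5 - 2 - 0 - 6: 6+17+5 = 28
5 - 2 - 3 - 0 - 6: 6+16+5+5 = 32
Cheapest is 5 - 2 - 0 - 6 at 28.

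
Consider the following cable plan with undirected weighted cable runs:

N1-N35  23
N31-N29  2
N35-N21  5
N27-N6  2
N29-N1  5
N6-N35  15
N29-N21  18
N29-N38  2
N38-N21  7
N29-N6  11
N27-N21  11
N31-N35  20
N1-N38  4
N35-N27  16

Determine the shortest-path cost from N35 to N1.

Running Dijkstra from N35:
N35: 0
N21: 5  (via N35)
N38: 12  (via N21)
N29: 14  (via N38)
N6: 15  (via N35)
N1: 16  (via N38)
Shortest route: N35 → N21 → N38 → N1 = 16.

16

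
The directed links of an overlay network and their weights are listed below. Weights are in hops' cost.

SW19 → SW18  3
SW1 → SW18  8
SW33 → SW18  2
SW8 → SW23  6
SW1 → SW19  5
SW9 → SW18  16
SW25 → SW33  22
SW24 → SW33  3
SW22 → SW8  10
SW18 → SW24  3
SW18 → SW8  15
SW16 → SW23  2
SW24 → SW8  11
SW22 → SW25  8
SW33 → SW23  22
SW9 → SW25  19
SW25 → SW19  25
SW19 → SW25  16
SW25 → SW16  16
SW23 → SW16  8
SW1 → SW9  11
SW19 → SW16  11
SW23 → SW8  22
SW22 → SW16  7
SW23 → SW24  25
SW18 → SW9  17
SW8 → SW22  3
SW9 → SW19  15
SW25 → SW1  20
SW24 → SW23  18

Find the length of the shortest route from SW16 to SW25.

Candidate routes:
SW16 → SW23 → SW8 → SW22 → SW25: 2+22+3+8 = 35
SW16 → SW23 → SW24 → SW8 → SW22 → SW25: 2+25+11+3+8 = 49
Cheapest is SW16 → SW23 → SW8 → SW22 → SW25 at 35 hops' cost.

35 hops' cost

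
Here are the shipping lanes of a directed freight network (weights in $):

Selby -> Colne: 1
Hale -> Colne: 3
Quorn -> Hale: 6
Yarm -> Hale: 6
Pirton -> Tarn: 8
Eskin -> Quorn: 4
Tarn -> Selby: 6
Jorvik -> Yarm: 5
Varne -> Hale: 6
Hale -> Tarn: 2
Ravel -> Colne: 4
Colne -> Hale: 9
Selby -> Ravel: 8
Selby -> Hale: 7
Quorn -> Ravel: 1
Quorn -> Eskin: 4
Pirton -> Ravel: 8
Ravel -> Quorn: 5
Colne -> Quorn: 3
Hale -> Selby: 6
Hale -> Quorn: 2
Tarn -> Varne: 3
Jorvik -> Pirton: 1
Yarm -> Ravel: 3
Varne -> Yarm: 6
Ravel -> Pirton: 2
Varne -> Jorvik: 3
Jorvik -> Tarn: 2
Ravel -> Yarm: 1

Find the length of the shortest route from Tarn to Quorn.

$10

Compare a few routes:
Tarn - Selby - Colne - Quorn: 6+1+3 = 10
Tarn - Varne - Hale - Quorn: 3+6+2 = 11
The minimum is $10 via Tarn - Selby - Colne - Quorn.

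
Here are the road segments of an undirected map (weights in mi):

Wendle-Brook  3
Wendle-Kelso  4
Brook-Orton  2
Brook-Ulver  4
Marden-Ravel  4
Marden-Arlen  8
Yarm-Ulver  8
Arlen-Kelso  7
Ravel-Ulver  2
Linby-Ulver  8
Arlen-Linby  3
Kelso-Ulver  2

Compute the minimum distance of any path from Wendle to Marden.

Enumerating some paths:
Wendle → Kelso → Ulver → Ravel → Marden: 4+2+2+4 = 12
Wendle → Kelso → Arlen → Marden: 4+7+8 = 19
Wendle → Brook → Ulver → Kelso → Arlen → Marden: 3+4+2+7+8 = 24
Wendle → Brook → Ulver → Ravel → Marden: 3+4+2+4 = 13
The minimum is 12 mi via Wendle → Kelso → Ulver → Ravel → Marden.

12 mi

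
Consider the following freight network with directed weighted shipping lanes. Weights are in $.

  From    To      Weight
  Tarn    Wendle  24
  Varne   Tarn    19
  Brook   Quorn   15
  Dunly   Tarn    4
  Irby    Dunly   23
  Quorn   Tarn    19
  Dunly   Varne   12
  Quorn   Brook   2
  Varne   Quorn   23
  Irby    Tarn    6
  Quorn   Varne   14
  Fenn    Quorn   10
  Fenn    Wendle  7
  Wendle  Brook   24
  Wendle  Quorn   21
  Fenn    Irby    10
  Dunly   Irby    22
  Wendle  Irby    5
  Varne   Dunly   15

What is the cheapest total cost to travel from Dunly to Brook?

$37

Enumerating some paths:
Dunly → Tarn → Wendle → Quorn → Brook: 4+24+21+2 = 51
Dunly → Varne → Quorn → Brook: 12+23+2 = 37
Dunly → Tarn → Wendle → Brook: 4+24+24 = 52
The minimum is $37 via Dunly → Varne → Quorn → Brook.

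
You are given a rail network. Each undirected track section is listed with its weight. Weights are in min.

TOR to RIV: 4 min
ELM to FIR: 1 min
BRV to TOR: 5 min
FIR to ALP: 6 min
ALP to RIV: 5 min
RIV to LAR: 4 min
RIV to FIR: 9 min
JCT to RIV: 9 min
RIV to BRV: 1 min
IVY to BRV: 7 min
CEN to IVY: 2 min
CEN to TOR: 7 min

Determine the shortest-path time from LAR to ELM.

Compare a few routes:
LAR → RIV → ALP → FIR → ELM: 4+5+6+1 = 16
LAR → RIV → FIR → ELM: 4+9+1 = 14
Cheapest is LAR → RIV → FIR → ELM at 14 min.

14 min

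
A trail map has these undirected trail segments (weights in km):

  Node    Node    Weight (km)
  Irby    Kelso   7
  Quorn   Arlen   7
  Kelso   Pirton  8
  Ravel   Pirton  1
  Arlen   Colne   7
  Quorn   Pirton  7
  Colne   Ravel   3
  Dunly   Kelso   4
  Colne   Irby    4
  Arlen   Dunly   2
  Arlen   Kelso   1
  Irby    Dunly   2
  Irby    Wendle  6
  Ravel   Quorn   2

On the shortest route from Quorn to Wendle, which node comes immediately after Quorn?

Ravel

Compare a few routes:
Quorn → Ravel → Colne → Irby → Wendle: 2+3+4+6 = 15
Quorn → Arlen → Kelso → Dunly → Irby → Wendle: 7+1+4+2+6 = 20
Quorn → Arlen → Dunly → Irby → Wendle: 7+2+2+6 = 17
Cheapest is Quorn → Ravel → Colne → Irby → Wendle at 15 km.
So from Quorn the first move is to Ravel.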